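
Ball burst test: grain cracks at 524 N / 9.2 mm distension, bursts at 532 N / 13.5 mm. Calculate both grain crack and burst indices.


Crack index = 524 / 9.2 = 57.0 N/mm
Burst index = 532 / 13.5 = 39.4 N/mm


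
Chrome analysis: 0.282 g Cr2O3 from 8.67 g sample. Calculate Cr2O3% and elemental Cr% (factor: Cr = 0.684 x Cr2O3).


Cr2O3% = 0.282 / 8.67 x 100 = 3.25%
Cr% = 3.25 x 0.684 = 2.22%


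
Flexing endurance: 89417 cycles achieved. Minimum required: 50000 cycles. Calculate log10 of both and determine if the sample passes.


log10(89417) = 4.95
log10(50000) = 4.70
Passes: Yes


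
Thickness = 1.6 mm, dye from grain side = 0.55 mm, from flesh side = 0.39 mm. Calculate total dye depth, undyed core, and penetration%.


Total dyed = 0.55 + 0.39 = 0.94 mm
Undyed core = 1.6 - 0.94 = 0.66 mm
Penetration = 0.94 / 1.6 x 100 = 58.8%


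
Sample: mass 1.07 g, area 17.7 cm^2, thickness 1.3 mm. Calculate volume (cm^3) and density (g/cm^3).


Thickness in cm = 1.3 / 10 = 0.13 cm
Volume = 17.7 x 0.13 = 2.301 cm^3
Density = 1.07 / 2.301 = 0.465 g/cm^3


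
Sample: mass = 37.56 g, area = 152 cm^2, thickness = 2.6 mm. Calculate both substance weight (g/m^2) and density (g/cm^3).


SW = 37.56 / 152 x 10000 = 2471.1 g/m^2
Volume = 152 x 2.6 / 10 = 39.52 cm^3
Density = 37.56 / 39.52 = 0.950 g/cm^3


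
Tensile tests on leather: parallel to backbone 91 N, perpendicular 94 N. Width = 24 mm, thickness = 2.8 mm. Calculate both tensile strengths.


Parallel = 1.35 N/mm^2
Perpendicular = 1.40 N/mm^2


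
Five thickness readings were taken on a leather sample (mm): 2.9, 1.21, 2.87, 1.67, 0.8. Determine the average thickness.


1.89 mm

Sum = 2.9 + 1.21 + 2.87 + 1.67 + 0.8 = 9.45
Average = 9.45 / 5 = 1.89 mm


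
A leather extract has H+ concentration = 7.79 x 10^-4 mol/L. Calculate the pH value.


pH = -log10[H+]
pH = -log10(7.79 x 10^-4) = 3.11


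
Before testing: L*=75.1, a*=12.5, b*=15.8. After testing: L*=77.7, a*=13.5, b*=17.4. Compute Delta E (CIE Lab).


Delta E = 3.21


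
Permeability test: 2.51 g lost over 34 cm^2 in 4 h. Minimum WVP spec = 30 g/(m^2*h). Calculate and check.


WVP = 184.56 g/(m^2*h)
Meets specification: Yes

WVP = 2.51 / (34 x 4) x 10000 = 184.56 g/(m^2*h)
Minimum: 30 g/(m^2*h)
Meets spec: Yes


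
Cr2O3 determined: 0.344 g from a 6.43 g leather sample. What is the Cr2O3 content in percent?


5.35%


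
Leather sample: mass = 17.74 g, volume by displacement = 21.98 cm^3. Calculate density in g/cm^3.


0.807 g/cm^3

Density = mass / volume
Density = 17.74 / 21.98 = 0.807 g/cm^3


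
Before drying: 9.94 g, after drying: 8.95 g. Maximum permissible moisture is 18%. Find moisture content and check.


MC = (9.94 - 8.95) / 9.94 x 100 = 10.0%
Maximum: 18%
Acceptable: Yes


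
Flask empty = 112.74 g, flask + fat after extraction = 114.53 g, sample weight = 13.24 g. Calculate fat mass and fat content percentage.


Fat mass = 1.79 g
Fat content = 13.5%

Fat mass = 114.53 - 112.74 = 1.79 g
Fat% = 1.79 / 13.24 x 100 = 13.5%


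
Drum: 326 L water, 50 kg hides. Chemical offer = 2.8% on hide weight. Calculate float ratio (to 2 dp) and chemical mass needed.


Float ratio = 326 / 50 = 6.52
Chemical = 50 x 2.8 / 100 = 1.4 kg


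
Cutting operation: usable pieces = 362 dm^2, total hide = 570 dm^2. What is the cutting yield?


Yield = usable / total x 100
Yield = 362 / 570 x 100 = 63.5%


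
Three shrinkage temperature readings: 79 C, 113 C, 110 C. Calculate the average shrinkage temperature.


Average = (79 + 113 + 110) / 3
Average = 302 / 3 = 100.7 C


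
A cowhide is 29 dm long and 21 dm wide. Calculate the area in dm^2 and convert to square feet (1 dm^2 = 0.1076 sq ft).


Area = 29 x 21 = 609 dm^2
Conversion: 609 x 0.1076 = 65.53 sq ft


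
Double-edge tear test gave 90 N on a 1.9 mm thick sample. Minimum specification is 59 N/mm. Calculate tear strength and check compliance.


Tear strength = 47.4 N/mm
Compliant: No


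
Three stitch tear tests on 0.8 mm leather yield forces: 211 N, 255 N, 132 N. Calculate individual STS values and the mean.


STS1 = 263.8 N/mm
STS2 = 318.8 N/mm
STS3 = 165.0 N/mm
Mean = 249.2 N/mm


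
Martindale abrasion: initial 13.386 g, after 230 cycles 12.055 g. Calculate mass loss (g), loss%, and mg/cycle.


Loss = 13.386 - 12.055 = 1.331 g
Loss% = 1.331 / 13.386 x 100 = 9.94%
Rate = 1.331 / 230 x 1000 = 5.787 mg/cycle


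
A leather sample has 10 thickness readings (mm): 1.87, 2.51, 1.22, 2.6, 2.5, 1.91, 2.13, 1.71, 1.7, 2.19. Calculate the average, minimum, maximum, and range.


Sum = 20.34
Average = 20.34 / 10 = 2.03 mm
Minimum = 1.22 mm
Maximum = 2.6 mm
Range = 2.6 - 1.22 = 1.38 mm


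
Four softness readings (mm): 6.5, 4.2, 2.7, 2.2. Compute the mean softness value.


Sum = 6.5 + 4.2 + 2.7 + 2.2
Mean = 15.6 / 4 = 3.90 mm


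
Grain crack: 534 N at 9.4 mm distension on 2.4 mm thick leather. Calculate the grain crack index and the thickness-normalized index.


Crack index = 534 / 9.4 = 56.8 N/mm
Normalized = 56.8 / 2.4 = 23.7 N/mm per mm


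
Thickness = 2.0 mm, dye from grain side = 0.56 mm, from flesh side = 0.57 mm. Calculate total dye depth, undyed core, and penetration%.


Total dyed = 0.56 + 0.57 = 1.13 mm
Undyed core = 2.0 - 1.13 = 0.87 mm
Penetration = 1.13 / 2.0 x 100 = 56.5%


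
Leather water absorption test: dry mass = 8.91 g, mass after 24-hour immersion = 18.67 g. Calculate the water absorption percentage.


Water absorbed = 18.67 - 8.91 = 9.76 g
WA% = 9.76 / 8.91 x 100 = 109.5%


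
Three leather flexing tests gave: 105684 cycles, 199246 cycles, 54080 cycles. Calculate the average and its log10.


Average = (105684 + 199246 + 54080) / 3 = 119670 cycles
log10(119670) = 5.08


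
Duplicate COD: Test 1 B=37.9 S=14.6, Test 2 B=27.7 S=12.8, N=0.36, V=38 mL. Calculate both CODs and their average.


COD1 = 1765.9 mg/L
COD2 = 1129.3 mg/L
Average = 1447.6 mg/L


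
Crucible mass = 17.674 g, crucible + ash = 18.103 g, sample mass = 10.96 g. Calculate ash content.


Ash mass = 18.103 - 17.674 = 0.429 g
Ash% = 0.429 / 10.96 x 100 = 3.91%


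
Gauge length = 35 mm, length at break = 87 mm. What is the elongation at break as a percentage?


148.6%

Extension = 87 - 35 = 52 mm
Elongation = 52 / 35 x 100 = 148.6%


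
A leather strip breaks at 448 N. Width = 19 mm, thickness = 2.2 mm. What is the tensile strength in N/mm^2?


Cross-sectional area = 19 x 2.2 = 41.8 mm^2
Tensile strength = 448 / 41.8 = 10.72 N/mm^2


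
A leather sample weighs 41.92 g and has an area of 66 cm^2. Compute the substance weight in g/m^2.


Substance weight = mass / area x 10000
SW = 41.92 / 66 x 10000
SW = 6351.5 g/m^2


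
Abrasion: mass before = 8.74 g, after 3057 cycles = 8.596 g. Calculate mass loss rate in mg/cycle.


Mass loss = 8.74 - 8.596 = 0.144 g
Rate = 0.144 / 3057 x 1000 = 0.047 mg/cycle


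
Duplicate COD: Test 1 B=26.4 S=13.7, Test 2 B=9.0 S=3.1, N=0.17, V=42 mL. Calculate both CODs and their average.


COD1 = 411.2 mg/L
COD2 = 191.0 mg/L
Average = 301.1 mg/L

COD1 = (26.4 - 13.7) x 0.17 x 8000 / 42 = 411.2 mg/L
COD2 = (9.0 - 3.1) x 0.17 x 8000 / 42 = 191.0 mg/L
Average = (411.2 + 191.0) / 2 = 301.1 mg/L


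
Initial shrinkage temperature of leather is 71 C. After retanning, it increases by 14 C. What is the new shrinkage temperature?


New Ts = 71 + 14 = 85 C


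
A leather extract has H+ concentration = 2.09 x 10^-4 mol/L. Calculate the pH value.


pH = -log10[H+]
pH = -log10(2.09 x 10^-4) = 3.68


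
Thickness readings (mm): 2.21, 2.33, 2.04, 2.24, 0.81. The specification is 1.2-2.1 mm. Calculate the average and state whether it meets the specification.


Sum = 9.63
Average = 9.63 / 5 = 1.93 mm
Specification range: 1.2 to 2.1 mm
Within spec: Yes


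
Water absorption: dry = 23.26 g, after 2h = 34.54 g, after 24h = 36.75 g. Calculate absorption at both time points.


WA (2h) = (34.54 - 23.26) / 23.26 x 100 = 48.5%
WA (24h) = (36.75 - 23.26) / 23.26 x 100 = 58.0%


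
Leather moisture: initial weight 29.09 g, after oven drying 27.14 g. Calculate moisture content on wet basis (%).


6.7%


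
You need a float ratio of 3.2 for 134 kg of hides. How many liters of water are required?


428.8 L


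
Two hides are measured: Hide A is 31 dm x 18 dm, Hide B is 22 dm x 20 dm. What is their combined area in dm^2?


Hide A area = 31 x 18 = 558 dm^2
Hide B area = 22 x 20 = 440 dm^2
Total = 558 + 440 = 998 dm^2


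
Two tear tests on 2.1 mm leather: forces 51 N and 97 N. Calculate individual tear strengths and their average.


Tear 1 = 51 / 2.1 = 24.3 N/mm
Tear 2 = 97 / 2.1 = 46.2 N/mm
Average = (24.3 + 46.2) / 2 = 35.3 N/mm


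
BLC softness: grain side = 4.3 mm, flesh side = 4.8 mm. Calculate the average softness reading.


4.55 mm


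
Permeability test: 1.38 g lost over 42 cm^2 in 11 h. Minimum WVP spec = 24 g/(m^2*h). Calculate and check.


WVP = 1.38 / (42 x 11) x 10000 = 29.87 g/(m^2*h)
Minimum: 24 g/(m^2*h)
Meets spec: Yes


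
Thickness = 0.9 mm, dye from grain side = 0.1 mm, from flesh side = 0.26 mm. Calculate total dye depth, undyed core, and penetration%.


Total dyed = 0.1 + 0.26 = 0.36 mm
Undyed core = 0.9 - 0.36 = 0.54 mm
Penetration = 0.36 / 0.9 x 100 = 40.0%


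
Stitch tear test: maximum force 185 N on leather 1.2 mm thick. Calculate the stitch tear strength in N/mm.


Stitch tear strength = force / thickness
STS = 185 / 1.2 = 154.2 N/mm


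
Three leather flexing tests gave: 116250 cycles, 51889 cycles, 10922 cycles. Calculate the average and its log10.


Average = 59687 cycles
log10 = 4.78


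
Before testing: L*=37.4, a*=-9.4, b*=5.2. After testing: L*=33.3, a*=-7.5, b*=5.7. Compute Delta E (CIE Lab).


Delta E = 4.55

dL = 33.3 - 37.4 = -4.1
da = -7.5 - (-9.4) = 1.9
db = 5.7 - 5.2 = 0.5
dE = sqrt((-4.1)^2 + (1.9)^2 + (0.5)^2) = 4.55


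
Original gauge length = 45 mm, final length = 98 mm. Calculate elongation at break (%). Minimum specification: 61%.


Elongation = 117.8%
Meets spec: Yes


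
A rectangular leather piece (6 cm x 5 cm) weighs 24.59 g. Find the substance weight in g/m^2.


Area = 6 x 5 = 30 cm^2
SW = 24.59 / 30 x 10000 = 8196.7 g/m^2


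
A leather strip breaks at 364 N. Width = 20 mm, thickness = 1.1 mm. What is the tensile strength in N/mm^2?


16.55 N/mm^2


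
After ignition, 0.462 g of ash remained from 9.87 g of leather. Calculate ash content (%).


Ash% = 0.462 / 9.87 x 100
Ash% = 4.68%


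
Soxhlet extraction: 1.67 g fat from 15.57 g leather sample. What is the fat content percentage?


10.7%


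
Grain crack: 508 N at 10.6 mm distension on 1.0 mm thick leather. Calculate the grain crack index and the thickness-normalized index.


Crack index = 508 / 10.6 = 47.9 N/mm
Normalized = 47.9 / 1.0 = 47.9 N/mm per mm


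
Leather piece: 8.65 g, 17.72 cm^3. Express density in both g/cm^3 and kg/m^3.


0.488 g/cm^3
488 kg/m^3


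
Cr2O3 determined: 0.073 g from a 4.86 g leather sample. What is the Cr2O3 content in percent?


Cr2O3% = 0.073 / 4.86 x 100
Cr2O3% = 1.50%


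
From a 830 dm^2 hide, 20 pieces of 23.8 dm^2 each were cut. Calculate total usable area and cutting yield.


Usable area = 476.0 dm^2
Yield = 57.3%

Total usable = 20 x 23.8 = 476.0 dm^2
Yield = 476.0 / 830 x 100 = 57.3%


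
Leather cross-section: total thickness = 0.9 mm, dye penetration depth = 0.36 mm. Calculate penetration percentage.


Penetration% = 0.36 / 0.9 x 100
Penetration = 40.0%


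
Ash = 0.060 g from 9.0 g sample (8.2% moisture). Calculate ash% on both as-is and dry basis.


As-is ash = 0.67%
Dry-basis ash = 0.73%

As-is ash% = 0.060 / 9.0 x 100 = 0.67%
Dry mass = 9.0 x (100 - 8.2) / 100 = 8.262 g
Dry-basis ash% = 0.060 / 8.262 x 100 = 0.73%


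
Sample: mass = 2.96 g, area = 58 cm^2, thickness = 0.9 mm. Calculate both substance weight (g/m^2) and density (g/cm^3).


Substance weight = 510.3 g/m^2
Density = 0.567 g/cm^3

SW = 2.96 / 58 x 10000 = 510.3 g/m^2
Volume = 58 x 0.9 / 10 = 5.22 cm^3
Density = 2.96 / 5.22 = 0.567 g/cm^3


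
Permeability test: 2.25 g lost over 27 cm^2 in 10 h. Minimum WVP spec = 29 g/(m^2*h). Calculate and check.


WVP = 83.33 g/(m^2*h)
Meets specification: Yes


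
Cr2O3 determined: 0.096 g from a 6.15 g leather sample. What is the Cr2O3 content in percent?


Cr2O3% = 0.096 / 6.15 x 100
Cr2O3% = 1.56%


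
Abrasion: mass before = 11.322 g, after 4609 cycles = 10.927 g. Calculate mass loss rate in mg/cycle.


0.086 mg/cycle

Mass loss = 11.322 - 10.927 = 0.395 g
Rate = 0.395 / 4609 x 1000 = 0.086 mg/cycle


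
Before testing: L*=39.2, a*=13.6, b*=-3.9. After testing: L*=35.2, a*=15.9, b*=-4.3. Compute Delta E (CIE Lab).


Delta E = 4.63


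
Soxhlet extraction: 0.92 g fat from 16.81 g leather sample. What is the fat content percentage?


5.5%

Fat content = 0.92 / 16.81 x 100
Fat = 5.5%


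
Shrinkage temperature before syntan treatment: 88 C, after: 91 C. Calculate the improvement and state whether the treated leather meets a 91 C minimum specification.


Improvement = 3 C
Meets 91 C spec: Yes

Improvement = 91 - 88 = 3 C
Spec check: 91 C >= 91 C? Yes


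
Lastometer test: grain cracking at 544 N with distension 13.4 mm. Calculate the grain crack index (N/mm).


40.6 N/mm


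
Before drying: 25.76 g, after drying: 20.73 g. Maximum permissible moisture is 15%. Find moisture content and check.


MC = (25.76 - 20.73) / 25.76 x 100 = 19.5%
Maximum: 15%
Acceptable: No


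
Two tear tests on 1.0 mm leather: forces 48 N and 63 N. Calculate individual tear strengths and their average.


Tear 1 = 48.0 N/mm
Tear 2 = 63.0 N/mm
Average = 55.5 N/mm

Tear 1 = 48 / 1.0 = 48.0 N/mm
Tear 2 = 63 / 1.0 = 63.0 N/mm
Average = (48.0 + 63.0) / 2 = 55.5 N/mm


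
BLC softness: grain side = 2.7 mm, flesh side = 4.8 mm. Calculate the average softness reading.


3.75 mm


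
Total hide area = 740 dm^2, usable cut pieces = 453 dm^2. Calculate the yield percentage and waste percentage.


Yield = 61.2%
Waste = 38.8%


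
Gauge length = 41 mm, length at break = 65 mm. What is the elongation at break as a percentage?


58.5%

Extension = 65 - 41 = 24 mm
Elongation = 24 / 41 x 100 = 58.5%


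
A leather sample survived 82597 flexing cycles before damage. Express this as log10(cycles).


log10(82597) = 4.92


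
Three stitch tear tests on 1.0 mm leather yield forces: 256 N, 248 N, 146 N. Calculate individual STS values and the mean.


STS1 = 256.0 N/mm
STS2 = 248.0 N/mm
STS3 = 146.0 N/mm
Mean = 216.7 N/mm


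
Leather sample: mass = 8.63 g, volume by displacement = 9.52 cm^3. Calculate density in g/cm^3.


0.907 g/cm^3

Density = mass / volume
Density = 8.63 / 9.52 = 0.907 g/cm^3


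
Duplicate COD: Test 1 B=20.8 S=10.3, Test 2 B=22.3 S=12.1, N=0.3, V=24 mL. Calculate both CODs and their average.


COD1 = (20.8 - 10.3) x 0.3 x 8000 / 24 = 1050.0 mg/L
COD2 = (22.3 - 12.1) x 0.3 x 8000 / 24 = 1020.0 mg/L
Average = (1050.0 + 1020.0) / 2 = 1035.0 mg/L


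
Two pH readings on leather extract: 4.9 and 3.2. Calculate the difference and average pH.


Difference = |4.9 - 3.2| = 1.7
Average = (4.9 + 3.2) / 2 = 4.05


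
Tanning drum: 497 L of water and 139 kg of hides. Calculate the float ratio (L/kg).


3.6


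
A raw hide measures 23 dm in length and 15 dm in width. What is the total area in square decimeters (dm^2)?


Area = length x width
Area = 23 x 15 = 345 dm^2


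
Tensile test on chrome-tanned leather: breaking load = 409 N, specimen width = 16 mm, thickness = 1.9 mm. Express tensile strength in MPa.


13.45 MPa


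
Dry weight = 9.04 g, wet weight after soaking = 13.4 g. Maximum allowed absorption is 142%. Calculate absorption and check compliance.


WA = (13.4 - 9.04) / 9.04 x 100 = 48.2%
Maximum allowed: 142%
Compliant: Yes


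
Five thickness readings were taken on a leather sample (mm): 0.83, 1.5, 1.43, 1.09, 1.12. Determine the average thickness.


Sum = 0.83 + 1.5 + 1.43 + 1.09 + 1.12 = 5.97
Average = 5.97 / 5 = 1.19 mm


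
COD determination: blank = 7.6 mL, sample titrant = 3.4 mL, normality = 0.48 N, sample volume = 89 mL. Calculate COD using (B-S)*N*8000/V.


181.2 mg/L


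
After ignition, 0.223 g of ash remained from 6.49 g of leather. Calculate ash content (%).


3.44%

Ash% = 0.223 / 6.49 x 100
Ash% = 3.44%


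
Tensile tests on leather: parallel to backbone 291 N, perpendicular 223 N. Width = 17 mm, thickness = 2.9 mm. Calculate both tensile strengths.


Area = 17 x 2.9 = 49.3 mm^2
TS (parallel) = 291 / 49.3 = 5.90 N/mm^2
TS (perpendicular) = 223 / 49.3 = 4.52 N/mm^2


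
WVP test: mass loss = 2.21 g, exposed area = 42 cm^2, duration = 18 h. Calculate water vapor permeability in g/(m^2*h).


WVP = mass_loss / (area x time) x 10000
WVP = 2.21 / (42 x 18) x 10000
WVP = 2.21 / 756 x 10000 = 29.23 g/(m^2*h)


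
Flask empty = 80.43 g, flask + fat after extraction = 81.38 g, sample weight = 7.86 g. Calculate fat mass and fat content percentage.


Fat mass = 81.38 - 80.43 = 0.95 g
Fat% = 0.95 / 7.86 x 100 = 12.1%


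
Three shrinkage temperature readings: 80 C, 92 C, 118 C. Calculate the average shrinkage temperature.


96.7 C

Average = (80 + 92 + 118) / 3
Average = 290 / 3 = 96.7 C


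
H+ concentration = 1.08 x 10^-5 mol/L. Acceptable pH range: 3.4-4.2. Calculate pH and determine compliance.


pH = -log10(1.08 x 10^-5) = 4.97
Range: 3.4 to 4.2
Compliant: No


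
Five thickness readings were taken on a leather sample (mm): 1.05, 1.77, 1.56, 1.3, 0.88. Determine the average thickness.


Sum = 1.05 + 1.77 + 1.56 + 1.3 + 0.88 = 6.56
Average = 6.56 / 5 = 1.31 mm


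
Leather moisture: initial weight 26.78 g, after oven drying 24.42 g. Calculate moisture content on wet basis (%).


Moisture = 26.78 - 24.42 = 2.36 g
MC = 2.36 / 26.78 x 100 = 8.8%


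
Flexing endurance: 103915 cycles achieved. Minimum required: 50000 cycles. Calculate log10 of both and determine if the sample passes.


Achieved: log10 = 5.02
Required: log10 = 4.70
Passes: Yes

log10(103915) = 5.02
log10(50000) = 4.70
Passes: Yes


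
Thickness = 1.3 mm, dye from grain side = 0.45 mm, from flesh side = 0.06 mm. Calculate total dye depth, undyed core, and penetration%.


Total dyed = 0.45 + 0.06 = 0.51 mm
Undyed core = 1.3 - 0.51 = 0.79 mm
Penetration = 0.51 / 1.3 x 100 = 39.2%


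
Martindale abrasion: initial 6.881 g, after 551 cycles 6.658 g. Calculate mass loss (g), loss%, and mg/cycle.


Loss = 6.881 - 6.658 = 0.223 g
Loss% = 0.223 / 6.881 x 100 = 3.24%
Rate = 0.223 / 551 x 1000 = 0.405 mg/cycle


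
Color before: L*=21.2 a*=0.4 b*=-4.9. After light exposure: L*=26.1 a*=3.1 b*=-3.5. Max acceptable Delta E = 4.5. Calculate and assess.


dL = 4.9, da = 2.7, db = 1.4
dE = sqrt((4.9)^2 + (2.7)^2 + (1.4)^2) = 5.77
Max = 4.5
Passes: No


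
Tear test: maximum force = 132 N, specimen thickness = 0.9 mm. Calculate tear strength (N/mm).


Tear strength = force / thickness
Tear = 132 / 0.9 = 146.7 N/mm


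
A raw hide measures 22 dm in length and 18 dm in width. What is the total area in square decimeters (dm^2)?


396 dm^2

Area = length x width
Area = 22 x 18 = 396 dm^2


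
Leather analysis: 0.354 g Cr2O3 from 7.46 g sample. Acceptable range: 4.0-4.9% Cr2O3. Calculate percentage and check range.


Cr2O3% = 0.354 / 7.46 x 100 = 4.75%
Acceptable range: 4.0 to 4.9%
Within range: Yes


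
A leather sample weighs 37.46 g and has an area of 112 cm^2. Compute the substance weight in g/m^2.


3344.6 g/m^2

Substance weight = mass / area x 10000
SW = 37.46 / 112 x 10000
SW = 3344.6 g/m^2


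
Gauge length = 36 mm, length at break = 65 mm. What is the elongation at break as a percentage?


Extension = 65 - 36 = 29 mm
Elongation = 29 / 36 x 100 = 80.6%


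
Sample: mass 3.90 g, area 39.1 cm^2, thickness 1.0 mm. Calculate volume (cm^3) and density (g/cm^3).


Volume = 3.910 cm^3
Density = 0.997 g/cm^3

Thickness in cm = 1.0 / 10 = 0.10 cm
Volume = 39.1 x 0.10 = 3.910 cm^3
Density = 3.90 / 3.910 = 0.997 g/cm^3


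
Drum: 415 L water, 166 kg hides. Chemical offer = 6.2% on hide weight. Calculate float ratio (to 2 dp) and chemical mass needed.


Float ratio = 2.50
Chemical needed = 10.292 kg

Float ratio = 415 / 166 = 2.50
Chemical = 166 x 6.2 / 100 = 10.292 kg


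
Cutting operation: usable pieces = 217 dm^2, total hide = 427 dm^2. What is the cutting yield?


50.8%


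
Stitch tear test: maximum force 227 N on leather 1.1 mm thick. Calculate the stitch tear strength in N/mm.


206.4 N/mm

Stitch tear strength = force / thickness
STS = 227 / 1.1 = 206.4 N/mm


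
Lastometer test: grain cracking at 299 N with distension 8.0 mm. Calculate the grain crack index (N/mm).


37.4 N/mm

Grain crack index = force / distension
Index = 299 / 8.0 = 37.4 N/mm


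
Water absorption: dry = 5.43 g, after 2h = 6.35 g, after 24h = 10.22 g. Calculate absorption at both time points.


WA (2h) = (6.35 - 5.43) / 5.43 x 100 = 16.9%
WA (24h) = (10.22 - 5.43) / 5.43 x 100 = 88.2%


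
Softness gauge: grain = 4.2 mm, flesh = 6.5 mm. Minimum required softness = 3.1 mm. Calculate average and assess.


Average = (4.2 + 6.5) / 2 = 5.35 mm
Minimum = 3.1 mm
Meets requirement: Yes


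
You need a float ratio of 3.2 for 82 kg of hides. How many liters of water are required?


262.4 L

Water = hide weight x target ratio
Water = 82 x 3.2 = 262.4 L


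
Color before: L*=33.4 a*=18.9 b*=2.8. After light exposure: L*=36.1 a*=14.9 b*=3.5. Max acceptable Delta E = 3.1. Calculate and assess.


Delta E = 4.88
Passes: No

dL = 2.7, da = -4.0, db = 0.7
dE = sqrt((2.7)^2 + (-4.0)^2 + (0.7)^2) = 4.88
Max = 3.1
Passes: No


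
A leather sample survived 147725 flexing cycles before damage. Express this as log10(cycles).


5.17

log10(147725) = 5.17


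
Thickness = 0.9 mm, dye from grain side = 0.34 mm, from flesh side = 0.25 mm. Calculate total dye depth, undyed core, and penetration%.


Total dyed = 0.59 mm
Undyed core = 0.31 mm
Penetration = 65.6%


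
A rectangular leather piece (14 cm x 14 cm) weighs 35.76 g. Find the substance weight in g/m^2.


1824.5 g/m^2

Area = 14 x 14 = 196 cm^2
SW = 35.76 / 196 x 10000 = 1824.5 g/m^2


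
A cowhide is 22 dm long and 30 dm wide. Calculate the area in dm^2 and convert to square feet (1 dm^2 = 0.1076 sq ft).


660 dm^2
71.02 sq ft

Area = 22 x 30 = 660 dm^2
Conversion: 660 x 0.1076 = 71.02 sq ft


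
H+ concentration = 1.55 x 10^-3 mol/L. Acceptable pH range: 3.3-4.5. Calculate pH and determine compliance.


pH = -log10(1.55 x 10^-3) = 2.81
Range: 3.3 to 4.5
Compliant: No


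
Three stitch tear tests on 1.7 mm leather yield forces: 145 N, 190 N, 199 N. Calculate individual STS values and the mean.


STS1 = 85.3 N/mm
STS2 = 111.8 N/mm
STS3 = 117.1 N/mm
Mean = 104.7 N/mm


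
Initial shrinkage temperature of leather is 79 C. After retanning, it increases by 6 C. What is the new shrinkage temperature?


New Ts = 79 + 6 = 85 C


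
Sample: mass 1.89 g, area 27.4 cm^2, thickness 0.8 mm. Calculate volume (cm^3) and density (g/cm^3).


Volume = 2.192 cm^3
Density = 0.862 g/cm^3

Thickness in cm = 0.8 / 10 = 0.08 cm
Volume = 27.4 x 0.08 = 2.192 cm^3
Density = 1.89 / 2.192 = 0.862 g/cm^3


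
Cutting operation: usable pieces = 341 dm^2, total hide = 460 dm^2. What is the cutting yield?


74.1%

Yield = usable / total x 100
Yield = 341 / 460 x 100 = 74.1%


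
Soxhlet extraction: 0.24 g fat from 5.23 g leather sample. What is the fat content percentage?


Fat content = 0.24 / 5.23 x 100
Fat = 4.6%


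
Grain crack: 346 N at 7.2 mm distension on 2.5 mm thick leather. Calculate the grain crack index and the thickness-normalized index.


Crack index = 346 / 7.2 = 48.1 N/mm
Normalized = 48.1 / 2.5 = 19.2 N/mm per mm


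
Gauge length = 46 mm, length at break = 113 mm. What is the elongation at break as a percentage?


145.7%

Extension = 113 - 46 = 67 mm
Elongation = 67 / 46 x 100 = 145.7%


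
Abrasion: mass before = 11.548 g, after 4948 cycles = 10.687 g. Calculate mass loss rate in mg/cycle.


0.174 mg/cycle


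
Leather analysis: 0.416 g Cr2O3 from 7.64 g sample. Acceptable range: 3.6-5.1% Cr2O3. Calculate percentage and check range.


Cr2O3% = 0.416 / 7.64 x 100 = 5.45%
Acceptable range: 3.6 to 5.1%
Within range: No


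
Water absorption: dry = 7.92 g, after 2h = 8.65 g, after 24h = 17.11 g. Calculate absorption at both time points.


WA (2h) = (8.65 - 7.92) / 7.92 x 100 = 9.2%
WA (24h) = (17.11 - 7.92) / 7.92 x 100 = 116.0%


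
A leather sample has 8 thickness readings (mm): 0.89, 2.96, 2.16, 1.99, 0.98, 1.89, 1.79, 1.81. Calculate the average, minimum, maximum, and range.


Sum = 14.47
Average = 14.47 / 8 = 1.81 mm
Minimum = 0.89 mm
Maximum = 2.96 mm
Range = 2.96 - 0.89 = 2.07 mm


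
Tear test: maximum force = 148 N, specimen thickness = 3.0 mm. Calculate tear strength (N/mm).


49.3 N/mm

Tear strength = force / thickness
Tear = 148 / 3.0 = 49.3 N/mm


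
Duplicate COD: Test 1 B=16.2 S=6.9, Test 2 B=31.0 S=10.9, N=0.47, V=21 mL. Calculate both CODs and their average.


COD1 = 1665.1 mg/L
COD2 = 3598.9 mg/L
Average = 2632.0 mg/L

COD1 = (16.2 - 6.9) x 0.47 x 8000 / 21 = 1665.1 mg/L
COD2 = (31.0 - 10.9) x 0.47 x 8000 / 21 = 3598.9 mg/L
Average = (1665.1 + 3598.9) / 2 = 2632.0 mg/L


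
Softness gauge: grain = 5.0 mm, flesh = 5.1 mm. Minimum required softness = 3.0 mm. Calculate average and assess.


Average softness = 5.05 mm
Meets requirement: Yes

Average = (5.0 + 5.1) / 2 = 5.05 mm
Minimum = 3.0 mm
Meets requirement: Yes


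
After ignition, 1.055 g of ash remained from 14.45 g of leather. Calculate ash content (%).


Ash% = 1.055 / 14.45 x 100
Ash% = 7.30%


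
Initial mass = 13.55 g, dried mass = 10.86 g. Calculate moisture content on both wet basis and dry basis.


Wet basis = 19.9%
Dry basis = 24.8%


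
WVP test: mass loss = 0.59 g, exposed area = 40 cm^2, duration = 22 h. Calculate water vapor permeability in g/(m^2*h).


WVP = mass_loss / (area x time) x 10000
WVP = 0.59 / (40 x 22) x 10000
WVP = 0.59 / 880 x 10000 = 6.70 g/(m^2*h)


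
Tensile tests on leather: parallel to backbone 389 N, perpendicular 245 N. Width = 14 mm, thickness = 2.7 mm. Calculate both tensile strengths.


Parallel = 10.29 N/mm^2
Perpendicular = 6.48 N/mm^2


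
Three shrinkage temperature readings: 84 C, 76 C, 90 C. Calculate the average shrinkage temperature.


83.3 C

Average = (84 + 76 + 90) / 3
Average = 250 / 3 = 83.3 C


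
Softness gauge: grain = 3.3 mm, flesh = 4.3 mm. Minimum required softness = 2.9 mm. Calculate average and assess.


Average softness = 3.80 mm
Meets requirement: Yes


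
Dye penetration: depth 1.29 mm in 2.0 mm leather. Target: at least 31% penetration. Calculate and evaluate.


Penetration = 1.29 / 2.0 x 100 = 64.5%
Target: 31%
Meets target: Yes


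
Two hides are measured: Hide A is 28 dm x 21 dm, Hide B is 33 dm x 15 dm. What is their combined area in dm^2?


1083 dm^2

Hide A area = 28 x 21 = 588 dm^2
Hide B area = 33 x 15 = 495 dm^2
Total = 588 + 495 = 1083 dm^2


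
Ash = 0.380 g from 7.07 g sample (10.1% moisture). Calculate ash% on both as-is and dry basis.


As-is ash = 5.37%
Dry-basis ash = 5.98%

As-is ash% = 0.380 / 7.07 x 100 = 5.37%
Dry mass = 7.07 x (100 - 10.1) / 100 = 6.35593 g
Dry-basis ash% = 0.380 / 6.35593 x 100 = 5.98%


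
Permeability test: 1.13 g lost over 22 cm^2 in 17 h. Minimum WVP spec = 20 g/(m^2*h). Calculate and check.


WVP = 1.13 / (22 x 17) x 10000 = 30.21 g/(m^2*h)
Minimum: 20 g/(m^2*h)
Meets spec: Yes


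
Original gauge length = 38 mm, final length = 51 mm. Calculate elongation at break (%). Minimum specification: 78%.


Elongation = 34.2%
Meets spec: No


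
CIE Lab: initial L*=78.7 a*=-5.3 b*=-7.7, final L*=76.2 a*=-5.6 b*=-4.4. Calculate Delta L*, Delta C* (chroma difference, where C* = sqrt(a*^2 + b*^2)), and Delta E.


Delta L* = 76.2 - 78.7 = -2.5
C1* = sqrt((-5.3)^2 + (-7.7)^2) = 9.348
C2* = sqrt((-5.6)^2 + (-4.4)^2) = 7.122
Delta C* = 7.122 - 9.348 = -2.23
Delta E = sqrt((-2.5)^2 + (-0.3)^2 + (3.3)^2) = 4.15


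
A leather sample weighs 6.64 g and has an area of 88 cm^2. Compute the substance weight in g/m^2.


Substance weight = mass / area x 10000
SW = 6.64 / 88 x 10000
SW = 754.5 g/m^2


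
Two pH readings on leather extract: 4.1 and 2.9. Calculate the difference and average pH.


Difference = |4.1 - 2.9| = 1.2
Average = (4.1 + 2.9) / 2 = 3.50


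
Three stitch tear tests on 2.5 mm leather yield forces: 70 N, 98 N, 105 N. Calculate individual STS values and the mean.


STS1 = 28.0 N/mm
STS2 = 39.2 N/mm
STS3 = 42.0 N/mm
Mean = 36.4 N/mm


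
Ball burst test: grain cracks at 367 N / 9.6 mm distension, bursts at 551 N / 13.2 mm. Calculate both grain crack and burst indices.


Crack index = 367 / 9.6 = 38.2 N/mm
Burst index = 551 / 13.2 = 41.7 N/mm


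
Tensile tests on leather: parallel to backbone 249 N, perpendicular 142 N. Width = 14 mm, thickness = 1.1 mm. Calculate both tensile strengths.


Parallel = 16.17 N/mm^2
Perpendicular = 9.22 N/mm^2


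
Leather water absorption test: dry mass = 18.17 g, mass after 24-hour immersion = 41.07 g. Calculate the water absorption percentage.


Water absorbed = 41.07 - 18.17 = 22.90 g
WA% = 22.90 / 18.17 x 100 = 126.0%


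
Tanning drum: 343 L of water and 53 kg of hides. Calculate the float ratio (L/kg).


Float ratio = water / hide weight
Ratio = 343 / 53 = 6.5


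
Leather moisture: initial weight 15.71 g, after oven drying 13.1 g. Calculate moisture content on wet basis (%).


Moisture = 15.71 - 13.1 = 2.61 g
MC = 2.61 / 15.71 x 100 = 16.6%


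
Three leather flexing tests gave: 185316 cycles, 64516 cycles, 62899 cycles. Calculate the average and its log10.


Average = 104244 cycles
log10 = 5.02


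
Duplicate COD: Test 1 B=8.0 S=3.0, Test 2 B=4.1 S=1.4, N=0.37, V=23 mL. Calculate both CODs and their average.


COD1 = (8.0 - 3.0) x 0.37 x 8000 / 23 = 643.5 mg/L
COD2 = (4.1 - 1.4) x 0.37 x 8000 / 23 = 347.5 mg/L
Average = (643.5 + 347.5) / 2 = 495.5 mg/L


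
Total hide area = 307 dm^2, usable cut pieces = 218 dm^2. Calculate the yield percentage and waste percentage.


Yield = 71.0%
Waste = 29.0%

Yield = 218 / 307 x 100 = 71.0%
Waste = 307 - 218 = 89 dm^2
Waste% = 100 - 71.0 = 29.0%


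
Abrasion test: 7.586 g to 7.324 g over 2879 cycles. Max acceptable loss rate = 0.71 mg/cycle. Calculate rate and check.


Rate = 0.091 mg/cycle
Passes: Yes

Loss = 7.586 - 7.324 = 0.262 g
Rate = 0.262 g / 2879 cycles x 1000 = 0.091 mg/cycle
Max = 0.71 mg/cycle
Passes: Yes


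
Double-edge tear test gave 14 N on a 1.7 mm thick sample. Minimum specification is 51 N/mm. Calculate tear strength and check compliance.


Tear strength = 14 / 1.7 = 8.2 N/mm
Required minimum = 51 N/mm
Compliant: No


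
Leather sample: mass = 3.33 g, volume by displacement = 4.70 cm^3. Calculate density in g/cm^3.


Density = mass / volume
Density = 3.33 / 4.70 = 0.709 g/cm^3


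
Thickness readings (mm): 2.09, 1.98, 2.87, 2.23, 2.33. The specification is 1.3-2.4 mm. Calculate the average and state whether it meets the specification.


Sum = 11.50
Average = 11.50 / 5 = 2.30 mm
Specification range: 1.3 to 2.4 mm
Within spec: Yes


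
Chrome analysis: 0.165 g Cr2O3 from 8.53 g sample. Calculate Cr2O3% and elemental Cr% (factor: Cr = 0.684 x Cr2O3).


Cr2O3% = 0.165 / 8.53 x 100 = 1.93%
Cr% = 1.93 x 0.684 = 1.32%


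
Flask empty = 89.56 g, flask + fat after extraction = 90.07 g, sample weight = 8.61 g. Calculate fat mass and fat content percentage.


Fat mass = 0.51 g
Fat content = 5.9%

Fat mass = 90.07 - 89.56 = 0.51 g
Fat% = 0.51 / 8.61 x 100 = 5.9%


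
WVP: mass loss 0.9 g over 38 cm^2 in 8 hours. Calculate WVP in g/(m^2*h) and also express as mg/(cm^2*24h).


WVP = 0.9 / (38 x 8) x 10000 = 29.61 g/(m^2*h)
Mass loss in mg = 0.9 x 1000 = 900 mg
Per cm^2 per 24h in mg: 900 x 24 / (38 x 8) = 21600 / 304 = 71.05 mg/(cm^2*24h)


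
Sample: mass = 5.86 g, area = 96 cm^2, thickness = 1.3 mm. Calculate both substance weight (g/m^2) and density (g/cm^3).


Substance weight = 610.4 g/m^2
Density = 0.470 g/cm^3

SW = 5.86 / 96 x 10000 = 610.4 g/m^2
Volume = 96 x 1.3 / 10 = 12.48 cm^3
Density = 5.86 / 12.48 = 0.470 g/cm^3


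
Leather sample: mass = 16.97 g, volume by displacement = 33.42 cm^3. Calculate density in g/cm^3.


Density = mass / volume
Density = 16.97 / 33.42 = 0.508 g/cm^3


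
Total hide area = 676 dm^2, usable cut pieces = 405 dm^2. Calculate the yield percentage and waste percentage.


Yield = 405 / 676 x 100 = 59.9%
Waste = 676 - 405 = 271 dm^2
Waste% = 100 - 59.9 = 40.1%


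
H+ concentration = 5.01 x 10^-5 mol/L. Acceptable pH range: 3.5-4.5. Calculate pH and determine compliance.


pH = -log10(5.01 x 10^-5) = 4.30
Range: 3.5 to 4.5
Compliant: Yes


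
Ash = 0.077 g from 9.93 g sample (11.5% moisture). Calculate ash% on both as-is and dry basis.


As-is ash = 0.78%
Dry-basis ash = 0.88%

As-is ash% = 0.077 / 9.93 x 100 = 0.78%
Dry mass = 9.93 x (100 - 11.5) / 100 = 8.78805 g
Dry-basis ash% = 0.077 / 8.78805 x 100 = 0.88%


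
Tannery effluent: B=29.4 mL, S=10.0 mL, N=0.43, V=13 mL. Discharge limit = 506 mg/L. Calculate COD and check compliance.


COD = (29.4 - 10.0) x 0.43 x 8000 / 13 = 5133.5 mg/L
Limit: 506 mg/L
Compliant: No


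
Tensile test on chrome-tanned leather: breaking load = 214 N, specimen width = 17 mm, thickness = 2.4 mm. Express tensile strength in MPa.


5.25 MPa

Cross-section = 17 x 2.4 = 40.8 mm^2
TS = 214 / 40.8 = 5.25 MPa
(1 N/mm^2 = 1 MPa)


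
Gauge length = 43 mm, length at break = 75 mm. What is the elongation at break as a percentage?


74.4%

Extension = 75 - 43 = 32 mm
Elongation = 32 / 43 x 100 = 74.4%


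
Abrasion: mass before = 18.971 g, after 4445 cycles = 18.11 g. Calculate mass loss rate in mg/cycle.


Mass loss = 18.971 - 18.11 = 0.861 g
Rate = 0.861 / 4445 x 1000 = 0.194 mg/cycle


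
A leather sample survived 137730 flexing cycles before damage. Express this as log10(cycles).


log10(137730) = 5.14


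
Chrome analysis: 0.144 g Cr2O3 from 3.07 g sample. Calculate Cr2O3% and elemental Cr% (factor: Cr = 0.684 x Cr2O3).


Cr2O3% = 0.144 / 3.07 x 100 = 4.69%
Cr% = 4.69 x 0.684 = 3.21%


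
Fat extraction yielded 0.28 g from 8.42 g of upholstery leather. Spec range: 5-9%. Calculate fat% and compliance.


Fat content = 3.3%
Compliant: No

Fat% = 0.28 / 8.42 x 100 = 3.3%
Spec range: 5-9%
Compliant: No


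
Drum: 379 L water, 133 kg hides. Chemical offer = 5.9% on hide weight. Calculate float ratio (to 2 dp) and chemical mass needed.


Float ratio = 379 / 133 = 2.85
Chemical = 133 x 5.9 / 100 = 7.847 kg


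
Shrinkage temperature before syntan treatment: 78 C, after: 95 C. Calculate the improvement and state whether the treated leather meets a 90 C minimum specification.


Improvement = 17 C
Meets 90 C spec: Yes

Improvement = 95 - 78 = 17 C
Spec check: 95 C >= 90 C? Yes


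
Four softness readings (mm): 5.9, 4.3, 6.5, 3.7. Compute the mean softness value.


Sum = 5.9 + 4.3 + 6.5 + 3.7
Mean = 20.4 / 4 = 5.10 mm


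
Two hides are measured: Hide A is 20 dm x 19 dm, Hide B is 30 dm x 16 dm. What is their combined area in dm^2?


Hide A area = 20 x 19 = 380 dm^2
Hide B area = 30 x 16 = 480 dm^2
Total = 380 + 480 = 860 dm^2


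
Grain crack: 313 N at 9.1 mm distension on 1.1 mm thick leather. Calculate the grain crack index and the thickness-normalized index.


Crack index = 34.4 N/mm
Normalized index = 31.3 N/mm per mm

Crack index = 313 / 9.1 = 34.4 N/mm
Normalized = 34.4 / 1.1 = 31.3 N/mm per mm


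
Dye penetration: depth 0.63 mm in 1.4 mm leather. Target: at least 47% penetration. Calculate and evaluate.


Penetration = 0.63 / 1.4 x 100 = 45.0%
Target: 47%
Meets target: No


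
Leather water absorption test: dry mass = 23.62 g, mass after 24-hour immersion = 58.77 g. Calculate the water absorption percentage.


Water absorbed = 58.77 - 23.62 = 35.15 g
WA% = 35.15 / 23.62 x 100 = 148.8%


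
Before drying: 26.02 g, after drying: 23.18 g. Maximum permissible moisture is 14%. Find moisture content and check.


Moisture content = 10.9%
Acceptable: Yes


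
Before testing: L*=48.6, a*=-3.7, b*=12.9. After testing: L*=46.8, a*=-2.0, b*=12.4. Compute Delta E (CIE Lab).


dL = 46.8 - 48.6 = -1.8
da = -2.0 - (-3.7) = 1.7
db = 12.4 - 12.9 = -0.5
dE = sqrt((-1.8)^2 + (1.7)^2 + (-0.5)^2) = 2.53


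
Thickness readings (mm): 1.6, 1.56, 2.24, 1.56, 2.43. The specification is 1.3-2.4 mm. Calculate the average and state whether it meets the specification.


Average = 1.88 mm
Within specification: Yes


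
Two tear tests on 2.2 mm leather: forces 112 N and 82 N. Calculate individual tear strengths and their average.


Tear 1 = 112 / 2.2 = 50.9 N/mm
Tear 2 = 82 / 2.2 = 37.3 N/mm
Average = (50.9 + 37.3) / 2 = 44.1 N/mm


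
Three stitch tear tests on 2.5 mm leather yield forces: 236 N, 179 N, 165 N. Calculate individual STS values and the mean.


STS1 = 94.4 N/mm
STS2 = 71.6 N/mm
STS3 = 66.0 N/mm
Mean = 77.3 N/mm

STS1 = 236 / 2.5 = 94.4 N/mm
STS2 = 179 / 2.5 = 71.6 N/mm
STS3 = 165 / 2.5 = 66.0 N/mm
Mean = (94.4 + 71.6 + 66.0) / 3 = 77.3 N/mm


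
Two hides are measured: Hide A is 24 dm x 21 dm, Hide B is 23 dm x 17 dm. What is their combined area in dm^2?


Hide A area = 24 x 21 = 504 dm^2
Hide B area = 23 x 17 = 391 dm^2
Total = 504 + 391 = 895 dm^2


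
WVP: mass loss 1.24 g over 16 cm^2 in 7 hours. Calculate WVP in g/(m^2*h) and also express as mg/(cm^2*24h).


WVP = 1.24 / (16 x 7) x 10000 = 110.71 g/(m^2*h)
Mass loss in mg = 1.24 x 1000 = 1240 mg
Per cm^2 per 24h in mg: 1240 x 24 / (16 x 7) = 29760 / 112 = 265.71 mg/(cm^2*24h)


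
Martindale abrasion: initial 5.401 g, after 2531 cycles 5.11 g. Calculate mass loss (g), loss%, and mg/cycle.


Loss = 5.401 - 5.11 = 0.291 g
Loss% = 0.291 / 5.401 x 100 = 5.39%
Rate = 0.291 / 2531 x 1000 = 0.115 mg/cycle


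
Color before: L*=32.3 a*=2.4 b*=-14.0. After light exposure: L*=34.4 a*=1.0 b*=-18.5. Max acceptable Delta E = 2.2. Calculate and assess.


dL = 2.1, da = -1.4, db = -4.5
dE = sqrt((2.1)^2 + (-1.4)^2 + (-4.5)^2) = 5.16
Max = 2.2
Passes: No


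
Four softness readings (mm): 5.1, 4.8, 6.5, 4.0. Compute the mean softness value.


5.10 mm

Sum = 5.1 + 4.8 + 6.5 + 4.0
Mean = 20.4 / 4 = 5.10 mm


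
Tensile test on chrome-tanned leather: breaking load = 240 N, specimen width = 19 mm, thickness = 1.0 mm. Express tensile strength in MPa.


12.63 MPa


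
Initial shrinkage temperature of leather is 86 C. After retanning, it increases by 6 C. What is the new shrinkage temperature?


92 C

New Ts = 86 + 6 = 92 C


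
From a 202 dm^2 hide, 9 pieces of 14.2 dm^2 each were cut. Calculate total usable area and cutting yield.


Usable area = 127.8 dm^2
Yield = 63.3%

Total usable = 9 x 14.2 = 127.8 dm^2
Yield = 127.8 / 202 x 100 = 63.3%


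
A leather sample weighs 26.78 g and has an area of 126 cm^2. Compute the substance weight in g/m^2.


Substance weight = mass / area x 10000
SW = 26.78 / 126 x 10000
SW = 2125.4 g/m^2


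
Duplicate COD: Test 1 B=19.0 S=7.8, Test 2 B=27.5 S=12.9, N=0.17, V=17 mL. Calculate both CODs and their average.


COD1 = 896.0 mg/L
COD2 = 1168.0 mg/L
Average = 1032.0 mg/L


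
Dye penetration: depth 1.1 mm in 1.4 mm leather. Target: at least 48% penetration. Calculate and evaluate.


Penetration = 78.6%
Meets target: Yes

Penetration = 1.1 / 1.4 x 100 = 78.6%
Target: 48%
Meets target: Yes
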